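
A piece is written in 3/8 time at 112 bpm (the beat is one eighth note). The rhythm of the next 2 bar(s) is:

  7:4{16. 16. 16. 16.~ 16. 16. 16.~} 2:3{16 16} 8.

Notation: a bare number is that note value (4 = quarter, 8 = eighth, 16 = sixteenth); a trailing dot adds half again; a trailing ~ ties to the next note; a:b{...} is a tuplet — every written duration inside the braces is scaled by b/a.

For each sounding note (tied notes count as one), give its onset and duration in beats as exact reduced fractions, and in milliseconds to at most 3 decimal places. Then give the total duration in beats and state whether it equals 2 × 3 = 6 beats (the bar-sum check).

1) 0.0ms=0b +229.592ms=3/7b
2) 229.592ms=3/7b +229.592ms=3/7b
3) 459.184ms=6/7b +229.592ms=3/7b
4) 688.776ms=9/7b +459.184ms=6/7b
5) 1147.959ms=15/7b +229.592ms=3/7b
6) 1377.551ms=18/7b +631.378ms=33/28b
7) 2008.929ms=15/4b +401.786ms=3/4b
8) 2410.714ms=9/2b +803.571ms=3/2b
Σ=6b of 6 (112bpm 3/8) — PASS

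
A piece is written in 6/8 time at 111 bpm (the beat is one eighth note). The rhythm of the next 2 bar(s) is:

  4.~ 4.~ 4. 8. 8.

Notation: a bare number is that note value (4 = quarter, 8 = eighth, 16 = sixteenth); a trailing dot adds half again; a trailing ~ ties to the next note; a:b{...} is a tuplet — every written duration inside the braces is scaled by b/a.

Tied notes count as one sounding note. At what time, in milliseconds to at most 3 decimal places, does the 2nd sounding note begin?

1. 0.0ms @ 0 + 4864.865ms (9)
2. 4864.865ms @ 9 + 810.811ms (3/2)
3. 5675.676ms @ 21/2 + 810.811ms (3/2)

note 2 onset = 9b = 4864.865ms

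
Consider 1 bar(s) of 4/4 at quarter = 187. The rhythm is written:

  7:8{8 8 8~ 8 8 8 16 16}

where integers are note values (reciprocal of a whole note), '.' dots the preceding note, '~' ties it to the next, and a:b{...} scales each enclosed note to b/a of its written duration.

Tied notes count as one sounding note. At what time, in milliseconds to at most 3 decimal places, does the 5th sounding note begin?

note 5 onset = 20/7b = 916.73ms

1. 0.0ms @ 0 + 183.346ms (4/7)
2. 183.346ms @ 4/7 + 183.346ms (4/7)
3. 366.692ms @ 8/7 + 366.692ms (8/7)
4. 733.384ms @ 16/7 + 183.346ms (4/7)
5. 916.73ms @ 20/7 + 183.346ms (4/7)
6. 1100.076ms @ 24/7 + 91.673ms (2/7)
7. 1191.749ms @ 26/7 + 91.673ms (2/7)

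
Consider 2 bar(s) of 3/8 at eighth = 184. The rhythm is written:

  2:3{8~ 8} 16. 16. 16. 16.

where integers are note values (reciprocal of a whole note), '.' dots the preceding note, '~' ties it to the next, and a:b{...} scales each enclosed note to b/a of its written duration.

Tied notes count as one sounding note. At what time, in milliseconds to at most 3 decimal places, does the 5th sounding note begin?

note 5 onset = 21/4b = 1711.957ms

1. 0.0ms @ 0 + 978.261ms (3)
2. 978.261ms @ 3 + 244.565ms (3/4)
3. 1222.826ms @ 15/4 + 244.565ms (3/4)
4. 1467.391ms @ 9/2 + 244.565ms (3/4)
5. 1711.957ms @ 21/4 + 244.565ms (3/4)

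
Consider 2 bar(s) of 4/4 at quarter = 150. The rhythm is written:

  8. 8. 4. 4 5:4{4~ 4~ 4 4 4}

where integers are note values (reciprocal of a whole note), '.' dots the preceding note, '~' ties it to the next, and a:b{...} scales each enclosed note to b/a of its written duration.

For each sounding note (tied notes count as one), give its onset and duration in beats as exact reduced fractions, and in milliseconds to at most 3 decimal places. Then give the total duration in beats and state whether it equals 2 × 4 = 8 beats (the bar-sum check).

1) 0.0ms=0b +300.0ms=3/4b
2) 300.0ms=3/4b +300.0ms=3/4b
3) 600.0ms=3/2b +600.0ms=3/2b
4) 1200.0ms=3b +400.0ms=1b
5) 1600.0ms=4b +960.0ms=12/5b
6) 2560.0ms=32/5b +320.0ms=4/5b
7) 2880.0ms=36/5b +320.0ms=4/5b
Σ=8b of 8 (150bpm 4/4) — PASS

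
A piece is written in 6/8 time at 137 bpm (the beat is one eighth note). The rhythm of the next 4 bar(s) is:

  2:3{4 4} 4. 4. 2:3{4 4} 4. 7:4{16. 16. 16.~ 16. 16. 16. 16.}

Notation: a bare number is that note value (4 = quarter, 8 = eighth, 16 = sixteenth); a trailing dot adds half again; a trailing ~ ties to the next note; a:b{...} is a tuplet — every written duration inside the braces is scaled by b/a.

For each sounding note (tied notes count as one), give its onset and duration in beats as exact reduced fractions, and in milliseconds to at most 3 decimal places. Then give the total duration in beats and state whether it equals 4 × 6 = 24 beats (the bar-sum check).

1) 0.0ms=0b +1313.869ms=3b
2) 1313.869ms=3b +1313.869ms=3b
3) 2627.737ms=6b +1313.869ms=3b
4) 3941.606ms=9b +1313.869ms=3b
5) 5255.474ms=12b +1313.869ms=3b
6) 6569.343ms=15b +1313.869ms=3b
7) 7883.212ms=18b +1313.869ms=3b
8) 9197.08ms=21b +187.696ms=3/7b
9) 9384.776ms=150/7b +187.696ms=3/7b
10) 9572.471ms=153/7b +375.391ms=6/7b
11) 9947.862ms=159/7b +187.696ms=3/7b
12) 10135.558ms=162/7b +187.696ms=3/7b
13) 10323.253ms=165/7b +187.696ms=3/7b
Σ=24b of 24 (137bpm 6/8) — PASS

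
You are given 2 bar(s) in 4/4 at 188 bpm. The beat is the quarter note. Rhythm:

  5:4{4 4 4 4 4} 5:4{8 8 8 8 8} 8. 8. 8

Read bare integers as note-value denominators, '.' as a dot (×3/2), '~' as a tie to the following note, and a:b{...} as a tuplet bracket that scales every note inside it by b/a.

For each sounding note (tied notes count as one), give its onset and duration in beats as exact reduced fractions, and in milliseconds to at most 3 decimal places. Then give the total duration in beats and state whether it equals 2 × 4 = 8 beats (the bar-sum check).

1) 0.0ms=0b +255.319ms=4/5b
2) 255.319ms=4/5b +255.319ms=4/5b
3) 510.638ms=8/5b +255.319ms=4/5b
4) 765.957ms=12/5b +255.319ms=4/5b
5) 1021.277ms=16/5b +255.319ms=4/5b
6) 1276.596ms=4b +127.66ms=2/5b
7) 1404.255ms=22/5b +127.66ms=2/5b
8) 1531.915ms=24/5b +127.66ms=2/5b
9) 1659.574ms=26/5b +127.66ms=2/5b
10) 1787.234ms=28/5b +127.66ms=2/5b
11) 1914.894ms=6b +239.362ms=3/4b
12) 2154.255ms=27/4b +239.362ms=3/4b
13) 2393.617ms=15/2b +159.574ms=1/2b
Σ=8b of 8 (188bpm 4/4) — PASS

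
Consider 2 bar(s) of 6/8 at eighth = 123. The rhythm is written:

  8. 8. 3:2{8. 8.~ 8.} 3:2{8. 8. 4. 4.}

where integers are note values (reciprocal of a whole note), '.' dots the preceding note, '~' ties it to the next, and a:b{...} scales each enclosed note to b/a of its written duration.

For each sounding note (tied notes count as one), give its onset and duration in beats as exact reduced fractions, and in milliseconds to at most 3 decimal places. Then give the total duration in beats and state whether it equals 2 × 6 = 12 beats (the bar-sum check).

1) 0.0ms=0b +731.707ms=3/2b
2) 731.707ms=3/2b +731.707ms=3/2b
3) 1463.415ms=3b +487.805ms=1b
4) 1951.22ms=4b +975.61ms=2b
5) 2926.829ms=6b +487.805ms=1b
6) 3414.634ms=7b +487.805ms=1b
7) 3902.439ms=8b +975.61ms=2b
8) 4878.049ms=10b +975.61ms=2b
Σ=12b of 12 (123bpm 6/8) — PASS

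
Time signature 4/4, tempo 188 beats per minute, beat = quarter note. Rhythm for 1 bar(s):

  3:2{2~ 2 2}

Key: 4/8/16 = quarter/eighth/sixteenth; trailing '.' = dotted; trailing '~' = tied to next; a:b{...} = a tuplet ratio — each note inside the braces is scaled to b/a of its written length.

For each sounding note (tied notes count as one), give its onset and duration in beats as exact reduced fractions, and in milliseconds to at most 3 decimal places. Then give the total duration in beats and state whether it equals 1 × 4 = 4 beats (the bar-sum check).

1) 0.0ms=0b +851.064ms=8/3b
2) 851.064ms=8/3b +425.532ms=4/3b
Σ=4b of 4 (188bpm 4/4) — PASS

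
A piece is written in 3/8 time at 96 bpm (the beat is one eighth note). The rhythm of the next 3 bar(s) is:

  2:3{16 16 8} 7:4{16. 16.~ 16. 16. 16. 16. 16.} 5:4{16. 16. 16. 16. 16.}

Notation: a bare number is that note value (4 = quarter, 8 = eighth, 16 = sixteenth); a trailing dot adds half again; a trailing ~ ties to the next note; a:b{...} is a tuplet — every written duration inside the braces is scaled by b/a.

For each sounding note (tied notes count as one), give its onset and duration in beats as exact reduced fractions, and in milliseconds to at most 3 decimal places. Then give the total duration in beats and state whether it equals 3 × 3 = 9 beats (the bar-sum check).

1) 0.0ms=0b +468.75ms=3/4b
2) 468.75ms=3/4b +468.75ms=3/4b
3) 937.5ms=3/2b +937.5ms=3/2b
4) 1875.0ms=3b +267.857ms=3/7b
5) 2142.857ms=24/7b +535.714ms=6/7b
6) 2678.571ms=30/7b +267.857ms=3/7b
7) 2946.429ms=33/7b +267.857ms=3/7b
8) 3214.286ms=36/7b +267.857ms=3/7b
9) 3482.143ms=39/7b +267.857ms=3/7b
10) 3750.0ms=6b +375.0ms=3/5b
11) 4125.0ms=33/5b +375.0ms=3/5b
12) 4500.0ms=36/5b +375.0ms=3/5b
13) 4875.0ms=39/5b +375.0ms=3/5b
14) 5250.0ms=42/5b +375.0ms=3/5b
Σ=9b of 9 (96bpm 3/8) — PASS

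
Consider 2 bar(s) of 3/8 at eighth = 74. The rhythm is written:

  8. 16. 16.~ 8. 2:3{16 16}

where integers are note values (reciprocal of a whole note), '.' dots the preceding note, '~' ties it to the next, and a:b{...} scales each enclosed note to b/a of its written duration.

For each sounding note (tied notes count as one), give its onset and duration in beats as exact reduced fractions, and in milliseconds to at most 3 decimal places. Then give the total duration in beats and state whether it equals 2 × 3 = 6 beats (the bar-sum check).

1) 0.0ms=0b +1216.216ms=3/2b
2) 1216.216ms=3/2b +608.108ms=3/4b
3) 1824.324ms=9/4b +1824.324ms=9/4b
4) 3648.649ms=9/2b +608.108ms=3/4b
5) 4256.757ms=21/4b +608.108ms=3/4b
Σ=6b of 6 (74bpm 3/8) — PASS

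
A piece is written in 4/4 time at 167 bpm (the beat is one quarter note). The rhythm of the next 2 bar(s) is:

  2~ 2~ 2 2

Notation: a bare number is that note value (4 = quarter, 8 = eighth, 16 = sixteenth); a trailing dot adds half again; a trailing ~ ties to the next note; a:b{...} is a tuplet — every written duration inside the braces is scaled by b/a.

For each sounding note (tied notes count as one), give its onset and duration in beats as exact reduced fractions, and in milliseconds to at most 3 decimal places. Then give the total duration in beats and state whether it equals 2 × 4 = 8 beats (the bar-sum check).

1) 0.0ms=0b +2155.689ms=6b
2) 2155.689ms=6b +718.563ms=2b
Σ=8b of 8 (167bpm 4/4) — PASS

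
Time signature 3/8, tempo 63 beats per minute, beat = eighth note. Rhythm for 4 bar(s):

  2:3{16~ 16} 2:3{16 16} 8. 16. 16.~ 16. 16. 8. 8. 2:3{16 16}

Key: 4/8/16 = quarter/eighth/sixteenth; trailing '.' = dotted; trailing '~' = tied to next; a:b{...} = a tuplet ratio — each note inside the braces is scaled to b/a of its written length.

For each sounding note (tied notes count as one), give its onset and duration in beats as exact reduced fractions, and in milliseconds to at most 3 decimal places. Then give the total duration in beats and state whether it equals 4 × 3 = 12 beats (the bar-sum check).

1) 0.0ms=0b +1428.571ms=3/2b
2) 1428.571ms=3/2b +714.286ms=3/4b
3) 2142.857ms=9/4b +714.286ms=3/4b
4) 2857.143ms=3b +1428.571ms=3/2b
5) 4285.714ms=9/2b +714.286ms=3/4b
6) 5000.0ms=21/4b +1428.571ms=3/2b
7) 6428.571ms=27/4b +714.286ms=3/4b
8) 7142.857ms=15/2b +1428.571ms=3/2b
9) 8571.429ms=9b +1428.571ms=3/2b
10) 10000.0ms=21/2b +714.286ms=3/4b
11) 10714.286ms=45/4b +714.286ms=3/4b
Σ=12b of 12 (63bpm 3/8) — PASS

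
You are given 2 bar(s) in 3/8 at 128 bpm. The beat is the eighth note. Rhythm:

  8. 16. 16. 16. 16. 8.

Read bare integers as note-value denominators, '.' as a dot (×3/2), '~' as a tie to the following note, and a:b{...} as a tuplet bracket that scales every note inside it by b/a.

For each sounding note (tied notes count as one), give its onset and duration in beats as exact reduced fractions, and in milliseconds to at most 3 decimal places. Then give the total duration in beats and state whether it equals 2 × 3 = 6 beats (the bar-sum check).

1) 0.0ms=0b +703.125ms=3/2b
2) 703.125ms=3/2b +351.562ms=3/4b
3) 1054.688ms=9/4b +351.562ms=3/4b
4) 1406.25ms=3b +351.562ms=3/4b
5) 1757.812ms=15/4b +351.562ms=3/4b
6) 2109.375ms=9/2b +703.125ms=3/2b
Σ=6b of 6 (128bpm 3/8) — PASS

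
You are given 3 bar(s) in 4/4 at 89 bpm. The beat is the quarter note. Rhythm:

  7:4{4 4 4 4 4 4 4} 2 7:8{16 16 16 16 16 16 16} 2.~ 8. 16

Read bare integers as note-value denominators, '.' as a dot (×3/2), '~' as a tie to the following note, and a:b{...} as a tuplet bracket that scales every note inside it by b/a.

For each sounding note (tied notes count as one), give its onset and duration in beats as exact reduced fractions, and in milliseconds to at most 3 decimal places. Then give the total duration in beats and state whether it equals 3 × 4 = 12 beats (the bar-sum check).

1) 0.0ms=0b +385.233ms=4/7b
2) 385.233ms=4/7b +385.233ms=4/7b
3) 770.465ms=8/7b +385.233ms=4/7b
4) 1155.698ms=12/7b +385.233ms=4/7b
5) 1540.931ms=16/7b +385.233ms=4/7b
6) 1926.164ms=20/7b +385.233ms=4/7b
7) 2311.396ms=24/7b +385.233ms=4/7b
8) 2696.629ms=4b +1348.315ms=2b
9) 4044.944ms=6b +192.616ms=2/7b
10) 4237.56ms=44/7b +192.616ms=2/7b
11) 4430.177ms=46/7b +192.616ms=2/7b
12) 4622.793ms=48/7b +192.616ms=2/7b
13) 4815.409ms=50/7b +192.616ms=2/7b
14) 5008.026ms=52/7b +192.616ms=2/7b
15) 5200.642ms=54/7b +192.616ms=2/7b
16) 5393.258ms=8b +2528.09ms=15/4b
17) 7921.348ms=47/4b +168.539ms=1/4b
Σ=12b of 12 (89bpm 4/4) — PASS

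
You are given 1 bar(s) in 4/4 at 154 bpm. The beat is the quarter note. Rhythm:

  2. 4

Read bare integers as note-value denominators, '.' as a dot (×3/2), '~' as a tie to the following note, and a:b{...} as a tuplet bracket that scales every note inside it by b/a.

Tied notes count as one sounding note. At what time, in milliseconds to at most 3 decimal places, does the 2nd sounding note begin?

1. 0.0ms @ 0 + 1168.831ms (3)
2. 1168.831ms @ 3 + 389.61ms (1)

note 2 onset = 3b = 1168.831ms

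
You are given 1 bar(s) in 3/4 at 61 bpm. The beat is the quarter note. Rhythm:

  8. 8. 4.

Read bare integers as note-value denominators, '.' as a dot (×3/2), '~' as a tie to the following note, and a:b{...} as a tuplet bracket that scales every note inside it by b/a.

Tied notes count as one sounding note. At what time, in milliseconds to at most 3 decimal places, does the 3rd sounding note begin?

1. 0.0ms @ 0 + 737.705ms (3/4)
2. 737.705ms @ 3/4 + 737.705ms (3/4)
3. 1475.41ms @ 3/2 + 1475.41ms (3/2)

note 3 onset = 3/2b = 1475.41ms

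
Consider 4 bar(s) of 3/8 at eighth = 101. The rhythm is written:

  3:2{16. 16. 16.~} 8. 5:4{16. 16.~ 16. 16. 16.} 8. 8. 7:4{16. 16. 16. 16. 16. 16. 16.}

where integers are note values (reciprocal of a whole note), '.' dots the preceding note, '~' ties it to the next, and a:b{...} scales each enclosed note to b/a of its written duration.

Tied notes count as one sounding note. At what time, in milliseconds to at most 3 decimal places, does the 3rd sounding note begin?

1. 0.0ms @ 0 + 297.03ms (1/2)
2. 297.03ms @ 1/2 + 297.03ms (1/2)
3. 594.059ms @ 1 + 1188.119ms (2)
4. 1782.178ms @ 3 + 356.436ms (3/5)
5. 2138.614ms @ 18/5 + 712.871ms (6/5)
6. 2851.485ms @ 24/5 + 356.436ms (3/5)
7. 3207.921ms @ 27/5 + 356.436ms (3/5)
8. 3564.356ms @ 6 + 891.089ms (3/2)
9. 4455.446ms @ 15/2 + 891.089ms (3/2)
10. 5346.535ms @ 9 + 254.597ms (3/7)
11. 5601.132ms @ 66/7 + 254.597ms (3/7)
12. 5855.728ms @ 69/7 + 254.597ms (3/7)
13. 6110.325ms @ 72/7 + 254.597ms (3/7)
14. 6364.922ms @ 75/7 + 254.597ms (3/7)
15. 6619.519ms @ 78/7 + 254.597ms (3/7)
16. 6874.116ms @ 81/7 + 254.597ms (3/7)

note 3 onset = 1b = 594.059ms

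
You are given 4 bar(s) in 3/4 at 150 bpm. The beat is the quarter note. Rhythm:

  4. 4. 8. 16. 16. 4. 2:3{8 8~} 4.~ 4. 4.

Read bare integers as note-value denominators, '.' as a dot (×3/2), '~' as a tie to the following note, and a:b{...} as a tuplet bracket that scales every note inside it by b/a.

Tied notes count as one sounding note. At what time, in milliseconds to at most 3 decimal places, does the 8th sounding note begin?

note 8 onset = 27/4b = 2700.0ms

1. 0.0ms @ 0 + 600.0ms (3/2)
2. 600.0ms @ 3/2 + 600.0ms (3/2)
3. 1200.0ms @ 3 + 300.0ms (3/4)
4. 1500.0ms @ 15/4 + 150.0ms (3/8)
5. 1650.0ms @ 33/8 + 150.0ms (3/8)
6. 1800.0ms @ 9/2 + 600.0ms (3/2)
7. 2400.0ms @ 6 + 300.0ms (3/4)
8. 2700.0ms @ 27/4 + 1500.0ms (15/4)
9. 4200.0ms @ 21/2 + 600.0ms (3/2)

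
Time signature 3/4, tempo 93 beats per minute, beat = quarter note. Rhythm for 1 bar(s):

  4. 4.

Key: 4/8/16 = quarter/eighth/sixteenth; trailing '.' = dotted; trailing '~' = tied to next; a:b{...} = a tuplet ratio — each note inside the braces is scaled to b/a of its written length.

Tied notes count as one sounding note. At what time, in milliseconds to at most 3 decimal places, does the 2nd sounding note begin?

note 2 onset = 3/2b = 967.742ms

1. 0.0ms @ 0 + 967.742ms (3/2)
2. 967.742ms @ 3/2 + 967.742ms (3/2)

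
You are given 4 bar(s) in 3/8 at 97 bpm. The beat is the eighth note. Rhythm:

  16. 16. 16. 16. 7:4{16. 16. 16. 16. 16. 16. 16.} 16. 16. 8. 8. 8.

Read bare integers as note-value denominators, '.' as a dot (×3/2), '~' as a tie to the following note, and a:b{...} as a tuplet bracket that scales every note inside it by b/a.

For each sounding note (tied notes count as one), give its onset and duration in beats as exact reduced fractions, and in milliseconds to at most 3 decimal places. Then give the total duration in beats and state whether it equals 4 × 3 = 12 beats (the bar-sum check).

1) 0.0ms=0b +463.918ms=3/4b
2) 463.918ms=3/4b +463.918ms=3/4b
3) 927.835ms=3/2b +463.918ms=3/4b
4) 1391.753ms=9/4b +463.918ms=3/4b
5) 1855.67ms=3b +265.096ms=3/7b
6) 2120.766ms=24/7b +265.096ms=3/7b
7) 2385.862ms=27/7b +265.096ms=3/7b
8) 2650.957ms=30/7b +265.096ms=3/7b
9) 2916.053ms=33/7b +265.096ms=3/7b
10) 3181.149ms=36/7b +265.096ms=3/7b
11) 3446.244ms=39/7b +265.096ms=3/7b
12) 3711.34ms=6b +463.918ms=3/4b
13) 4175.258ms=27/4b +463.918ms=3/4b
14) 4639.175ms=15/2b +927.835ms=3/2b
15) 5567.01ms=9b +927.835ms=3/2b
16) 6494.845ms=21/2b +927.835ms=3/2b
Σ=12b of 12 (97bpm 3/8) — PASS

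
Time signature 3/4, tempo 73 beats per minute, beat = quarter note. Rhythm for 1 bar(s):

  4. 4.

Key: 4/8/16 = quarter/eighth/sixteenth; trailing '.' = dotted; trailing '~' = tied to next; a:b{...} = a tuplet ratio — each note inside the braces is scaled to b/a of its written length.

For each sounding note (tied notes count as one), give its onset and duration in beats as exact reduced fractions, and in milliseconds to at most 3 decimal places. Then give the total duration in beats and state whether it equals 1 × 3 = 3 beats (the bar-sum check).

1) 0.0ms=0b +1232.877ms=3/2b
2) 1232.877ms=3/2b +1232.877ms=3/2b
Σ=3b of 3 (73bpm 3/4) — PASS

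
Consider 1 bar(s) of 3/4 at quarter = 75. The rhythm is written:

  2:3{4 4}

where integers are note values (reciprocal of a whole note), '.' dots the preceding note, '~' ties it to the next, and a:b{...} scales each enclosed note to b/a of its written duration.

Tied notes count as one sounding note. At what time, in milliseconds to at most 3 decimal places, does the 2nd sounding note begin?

note 2 onset = 3/2b = 1200.0ms

1. 0.0ms @ 0 + 1200.0ms (3/2)
2. 1200.0ms @ 3/2 + 1200.0ms (3/2)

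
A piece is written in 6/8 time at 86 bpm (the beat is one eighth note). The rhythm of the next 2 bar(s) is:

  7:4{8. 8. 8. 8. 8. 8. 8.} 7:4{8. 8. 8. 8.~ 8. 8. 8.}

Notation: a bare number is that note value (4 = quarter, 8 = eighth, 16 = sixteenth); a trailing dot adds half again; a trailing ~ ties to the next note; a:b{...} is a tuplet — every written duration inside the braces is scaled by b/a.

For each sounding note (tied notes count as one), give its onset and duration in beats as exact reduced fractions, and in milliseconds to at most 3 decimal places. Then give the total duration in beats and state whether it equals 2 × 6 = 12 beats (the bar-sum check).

1) 0.0ms=0b +598.007ms=6/7b
2) 598.007ms=6/7b +598.007ms=6/7b
3) 1196.013ms=12/7b +598.007ms=6/7b
4) 1794.02ms=18/7b +598.007ms=6/7b
5) 2392.027ms=24/7b +598.007ms=6/7b
6) 2990.033ms=30/7b +598.007ms=6/7b
7) 3588.04ms=36/7b +598.007ms=6/7b
8) 4186.047ms=6b +598.007ms=6/7b
9) 4784.053ms=48/7b +598.007ms=6/7b
10) 5382.06ms=54/7b +598.007ms=6/7b
11) 5980.066ms=60/7b +1196.013ms=12/7b
12) 7176.08ms=72/7b +598.007ms=6/7b
13) 7774.086ms=78/7b +598.007ms=6/7b
Σ=12b of 12 (86bpm 6/8) — PASS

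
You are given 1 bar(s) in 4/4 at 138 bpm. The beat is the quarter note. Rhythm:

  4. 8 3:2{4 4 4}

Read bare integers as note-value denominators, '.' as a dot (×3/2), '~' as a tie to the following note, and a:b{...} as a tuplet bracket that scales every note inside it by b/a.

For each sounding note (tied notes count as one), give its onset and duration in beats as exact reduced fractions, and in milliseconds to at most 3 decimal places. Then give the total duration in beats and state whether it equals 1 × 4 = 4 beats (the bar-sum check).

1) 0.0ms=0b +652.174ms=3/2b
2) 652.174ms=3/2b +217.391ms=1/2b
3) 869.565ms=2b +289.855ms=2/3b
4) 1159.42ms=8/3b +289.855ms=2/3b
5) 1449.275ms=10/3b +289.855ms=2/3b
Σ=4b of 4 (138bpm 4/4) — PASS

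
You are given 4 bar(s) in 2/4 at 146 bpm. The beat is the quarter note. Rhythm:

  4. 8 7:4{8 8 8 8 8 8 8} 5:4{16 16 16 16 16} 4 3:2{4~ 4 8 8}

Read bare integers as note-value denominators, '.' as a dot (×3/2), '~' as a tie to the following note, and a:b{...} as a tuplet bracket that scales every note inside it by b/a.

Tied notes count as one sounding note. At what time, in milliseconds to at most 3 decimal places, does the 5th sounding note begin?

1. 0.0ms @ 0 + 616.438ms (3/2)
2. 616.438ms @ 3/2 + 205.479ms (1/2)
3. 821.918ms @ 2 + 117.417ms (2/7)
4. 939.335ms @ 16/7 + 117.417ms (2/7)
5. 1056.751ms @ 18/7 + 117.417ms (2/7)
6. 1174.168ms @ 20/7 + 117.417ms (2/7)
7. 1291.585ms @ 22/7 + 117.417ms (2/7)
8. 1409.002ms @ 24/7 + 117.417ms (2/7)
9. 1526.419ms @ 26/7 + 117.417ms (2/7)
10. 1643.836ms @ 4 + 82.192ms (1/5)
11. 1726.027ms @ 21/5 + 82.192ms (1/5)
12. 1808.219ms @ 22/5 + 82.192ms (1/5)
13. 1890.411ms @ 23/5 + 82.192ms (1/5)
14. 1972.603ms @ 24/5 + 82.192ms (1/5)
15. 2054.795ms @ 5 + 410.959ms (1)
16. 2465.753ms @ 6 + 547.945ms (4/3)
17. 3013.699ms @ 22/3 + 136.986ms (1/3)
18. 3150.685ms @ 23/3 + 136.986ms (1/3)

note 5 onset = 18/7b = 1056.751ms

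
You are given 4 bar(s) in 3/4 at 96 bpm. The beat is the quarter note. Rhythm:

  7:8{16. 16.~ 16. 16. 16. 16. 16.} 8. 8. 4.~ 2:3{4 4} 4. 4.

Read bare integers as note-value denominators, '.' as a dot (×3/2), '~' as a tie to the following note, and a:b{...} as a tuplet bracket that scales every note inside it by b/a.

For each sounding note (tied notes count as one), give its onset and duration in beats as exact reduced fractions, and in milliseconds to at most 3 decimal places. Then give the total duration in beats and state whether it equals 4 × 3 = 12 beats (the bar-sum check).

1) 0.0ms=0b +267.857ms=3/7b
2) 267.857ms=3/7b +535.714ms=6/7b
3) 803.571ms=9/7b +267.857ms=3/7b
4) 1071.429ms=12/7b +267.857ms=3/7b
5) 1339.286ms=15/7b +267.857ms=3/7b
6) 1607.143ms=18/7b +267.857ms=3/7b
7) 1875.0ms=3b +468.75ms=3/4b
8) 2343.75ms=15/4b +468.75ms=3/4b
9) 2812.5ms=9/2b +1875.0ms=3b
10) 4687.5ms=15/2b +937.5ms=3/2b
11) 5625.0ms=9b +937.5ms=3/2b
12) 6562.5ms=21/2b +937.5ms=3/2b
Σ=12b of 12 (96bpm 3/4) — PASS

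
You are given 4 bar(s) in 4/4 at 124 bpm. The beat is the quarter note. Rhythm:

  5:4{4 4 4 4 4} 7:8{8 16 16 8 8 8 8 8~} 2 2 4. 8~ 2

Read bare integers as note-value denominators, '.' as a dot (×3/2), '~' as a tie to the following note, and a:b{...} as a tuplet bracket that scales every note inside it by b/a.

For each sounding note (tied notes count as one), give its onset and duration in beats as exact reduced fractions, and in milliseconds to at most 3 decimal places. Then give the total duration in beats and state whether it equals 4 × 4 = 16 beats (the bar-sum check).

1) 0.0ms=0b +387.097ms=4/5b
2) 387.097ms=4/5b +387.097ms=4/5b
3) 774.194ms=8/5b +387.097ms=4/5b
4) 1161.29ms=12/5b +387.097ms=4/5b
5) 1548.387ms=16/5b +387.097ms=4/5b
6) 1935.484ms=4b +276.498ms=4/7b
7) 2211.982ms=32/7b +138.249ms=2/7b
8) 2350.23ms=34/7b +138.249ms=2/7b
9) 2488.479ms=36/7b +276.498ms=4/7b
10) 2764.977ms=40/7b +276.498ms=4/7b
11) 3041.475ms=44/7b +276.498ms=4/7b
12) 3317.972ms=48/7b +276.498ms=4/7b
13) 3594.47ms=52/7b +1244.24ms=18/7b
14) 4838.71ms=10b +967.742ms=2b
15) 5806.452ms=12b +725.806ms=3/2b
16) 6532.258ms=27/2b +1209.677ms=5/2b
Σ=16b of 16 (124bpm 4/4) — PASS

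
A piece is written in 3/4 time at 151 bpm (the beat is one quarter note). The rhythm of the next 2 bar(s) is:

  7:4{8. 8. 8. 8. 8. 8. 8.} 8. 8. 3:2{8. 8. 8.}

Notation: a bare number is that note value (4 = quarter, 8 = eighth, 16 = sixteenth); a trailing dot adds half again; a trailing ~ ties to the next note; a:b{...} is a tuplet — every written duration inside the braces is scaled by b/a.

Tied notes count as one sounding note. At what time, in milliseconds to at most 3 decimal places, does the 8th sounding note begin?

note 8 onset = 3b = 1192.053ms

1. 0.0ms @ 0 + 170.293ms (3/7)
2. 170.293ms @ 3/7 + 170.293ms (3/7)
3. 340.587ms @ 6/7 + 170.293ms (3/7)
4. 510.88ms @ 9/7 + 170.293ms (3/7)
5. 681.173ms @ 12/7 + 170.293ms (3/7)
6. 851.466ms @ 15/7 + 170.293ms (3/7)
7. 1021.76ms @ 18/7 + 170.293ms (3/7)
8. 1192.053ms @ 3 + 298.013ms (3/4)
9. 1490.066ms @ 15/4 + 298.013ms (3/4)
10. 1788.079ms @ 9/2 + 198.675ms (1/2)
11. 1986.755ms @ 5 + 198.675ms (1/2)
12. 2185.43ms @ 11/2 + 198.675ms (1/2)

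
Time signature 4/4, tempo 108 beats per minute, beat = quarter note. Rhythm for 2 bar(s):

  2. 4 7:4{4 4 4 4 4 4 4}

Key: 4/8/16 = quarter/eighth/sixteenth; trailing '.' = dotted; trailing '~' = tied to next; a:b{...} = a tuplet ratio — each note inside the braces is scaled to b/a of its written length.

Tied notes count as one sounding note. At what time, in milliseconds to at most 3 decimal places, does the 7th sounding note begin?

note 7 onset = 44/7b = 3492.063ms

1. 0.0ms @ 0 + 1666.667ms (3)
2. 1666.667ms @ 3 + 555.556ms (1)
3. 2222.222ms @ 4 + 317.46ms (4/7)
4. 2539.683ms @ 32/7 + 317.46ms (4/7)
5. 2857.143ms @ 36/7 + 317.46ms (4/7)
6. 3174.603ms @ 40/7 + 317.46ms (4/7)
7. 3492.063ms @ 44/7 + 317.46ms (4/7)
8. 3809.524ms @ 48/7 + 317.46ms (4/7)
9. 4126.984ms @ 52/7 + 317.46ms (4/7)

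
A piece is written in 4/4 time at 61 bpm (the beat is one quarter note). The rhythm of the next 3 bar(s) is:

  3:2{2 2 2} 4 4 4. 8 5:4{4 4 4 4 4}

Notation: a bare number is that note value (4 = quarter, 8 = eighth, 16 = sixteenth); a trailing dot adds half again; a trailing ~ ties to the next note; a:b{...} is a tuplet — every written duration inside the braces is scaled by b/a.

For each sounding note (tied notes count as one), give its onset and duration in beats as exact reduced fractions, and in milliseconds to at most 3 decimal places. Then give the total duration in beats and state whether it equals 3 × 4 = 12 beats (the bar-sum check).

1) 0.0ms=0b +1311.475ms=4/3b
2) 1311.475ms=4/3b +1311.475ms=4/3b
3) 2622.951ms=8/3b +1311.475ms=4/3b
4) 3934.426ms=4b +983.607ms=1b
5) 4918.033ms=5b +983.607ms=1b
6) 5901.639ms=6b +1475.41ms=3/2b
7) 7377.049ms=15/2b +491.803ms=1/2b
8) 7868.852ms=8b +786.885ms=4/5b
9) 8655.738ms=44/5b +786.885ms=4/5b
10) 9442.623ms=48/5b +786.885ms=4/5b
11) 10229.508ms=52/5b +786.885ms=4/5b
12) 11016.393ms=56/5b +786.885ms=4/5b
Σ=12b of 12 (61bpm 4/4) — PASS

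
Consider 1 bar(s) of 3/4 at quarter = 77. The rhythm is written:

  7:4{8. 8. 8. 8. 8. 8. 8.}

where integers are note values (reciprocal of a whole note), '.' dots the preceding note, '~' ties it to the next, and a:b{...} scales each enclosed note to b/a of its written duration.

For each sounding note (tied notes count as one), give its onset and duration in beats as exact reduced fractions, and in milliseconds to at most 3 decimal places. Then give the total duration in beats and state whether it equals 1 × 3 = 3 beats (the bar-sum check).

1) 0.0ms=0b +333.952ms=3/7b
2) 333.952ms=3/7b +333.952ms=3/7b
3) 667.904ms=6/7b +333.952ms=3/7b
4) 1001.855ms=9/7b +333.952ms=3/7b
5) 1335.807ms=12/7b +333.952ms=3/7b
6) 1669.759ms=15/7b +333.952ms=3/7b
7) 2003.711ms=18/7b +333.952ms=3/7b
Σ=3b of 3 (77bpm 3/4) — PASS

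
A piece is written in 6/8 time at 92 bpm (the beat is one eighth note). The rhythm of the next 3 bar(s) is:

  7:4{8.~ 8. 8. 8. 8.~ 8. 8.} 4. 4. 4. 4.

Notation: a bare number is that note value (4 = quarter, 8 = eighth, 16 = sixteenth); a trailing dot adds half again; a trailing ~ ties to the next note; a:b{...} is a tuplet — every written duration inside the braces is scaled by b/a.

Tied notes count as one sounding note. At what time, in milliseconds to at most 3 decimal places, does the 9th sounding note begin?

note 9 onset = 15b = 9782.609ms

1. 0.0ms @ 0 + 1118.012ms (12/7)
2. 1118.012ms @ 12/7 + 559.006ms (6/7)
3. 1677.019ms @ 18/7 + 559.006ms (6/7)
4. 2236.025ms @ 24/7 + 1118.012ms (12/7)
5. 3354.037ms @ 36/7 + 559.006ms (6/7)
6. 3913.043ms @ 6 + 1956.522ms (3)
7. 5869.565ms @ 9 + 1956.522ms (3)
8. 7826.087ms @ 12 + 1956.522ms (3)
9. 9782.609ms @ 15 + 1956.522ms (3)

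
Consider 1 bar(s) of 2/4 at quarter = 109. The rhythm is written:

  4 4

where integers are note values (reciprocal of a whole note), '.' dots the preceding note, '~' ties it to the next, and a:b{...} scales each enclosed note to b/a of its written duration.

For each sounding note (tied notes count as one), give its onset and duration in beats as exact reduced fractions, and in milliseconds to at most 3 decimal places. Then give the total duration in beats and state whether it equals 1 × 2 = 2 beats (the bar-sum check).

1) 0.0ms=0b +550.459ms=1b
2) 550.459ms=1b +550.459ms=1b
Σ=2b of 2 (109bpm 2/4) — PASS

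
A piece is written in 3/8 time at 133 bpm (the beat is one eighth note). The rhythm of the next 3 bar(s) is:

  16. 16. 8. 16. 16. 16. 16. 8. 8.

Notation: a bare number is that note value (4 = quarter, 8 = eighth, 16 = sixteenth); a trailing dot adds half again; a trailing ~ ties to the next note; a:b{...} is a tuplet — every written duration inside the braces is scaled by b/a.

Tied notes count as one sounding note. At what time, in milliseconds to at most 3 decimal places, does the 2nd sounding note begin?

1. 0.0ms @ 0 + 338.346ms (3/4)
2. 338.346ms @ 3/4 + 338.346ms (3/4)
3. 676.692ms @ 3/2 + 676.692ms (3/2)
4. 1353.383ms @ 3 + 338.346ms (3/4)
5. 1691.729ms @ 15/4 + 338.346ms (3/4)
6. 2030.075ms @ 9/2 + 338.346ms (3/4)
7. 2368.421ms @ 21/4 + 338.346ms (3/4)
8. 2706.767ms @ 6 + 676.692ms (3/2)
9. 3383.459ms @ 15/2 + 676.692ms (3/2)

note 2 onset = 3/4b = 338.346ms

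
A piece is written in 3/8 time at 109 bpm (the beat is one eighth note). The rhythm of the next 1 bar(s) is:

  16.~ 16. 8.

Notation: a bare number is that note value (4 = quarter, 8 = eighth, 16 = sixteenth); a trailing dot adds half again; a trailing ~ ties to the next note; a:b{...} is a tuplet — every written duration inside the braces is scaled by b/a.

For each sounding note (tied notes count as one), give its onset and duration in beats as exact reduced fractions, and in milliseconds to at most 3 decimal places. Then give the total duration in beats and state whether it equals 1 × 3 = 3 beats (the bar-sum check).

1) 0.0ms=0b +825.688ms=3/2b
2) 825.688ms=3/2b +825.688ms=3/2b
Σ=3b of 3 (109bpm 3/8) — PASS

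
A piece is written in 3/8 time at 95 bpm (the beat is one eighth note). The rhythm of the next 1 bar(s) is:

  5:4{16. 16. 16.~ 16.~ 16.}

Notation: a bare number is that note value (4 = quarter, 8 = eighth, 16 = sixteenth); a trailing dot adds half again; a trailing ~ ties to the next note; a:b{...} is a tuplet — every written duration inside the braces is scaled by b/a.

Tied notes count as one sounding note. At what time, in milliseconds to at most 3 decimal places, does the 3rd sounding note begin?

note 3 onset = 6/5b = 757.895ms

1. 0.0ms @ 0 + 378.947ms (3/5)
2. 378.947ms @ 3/5 + 378.947ms (3/5)
3. 757.895ms @ 6/5 + 1136.842ms (9/5)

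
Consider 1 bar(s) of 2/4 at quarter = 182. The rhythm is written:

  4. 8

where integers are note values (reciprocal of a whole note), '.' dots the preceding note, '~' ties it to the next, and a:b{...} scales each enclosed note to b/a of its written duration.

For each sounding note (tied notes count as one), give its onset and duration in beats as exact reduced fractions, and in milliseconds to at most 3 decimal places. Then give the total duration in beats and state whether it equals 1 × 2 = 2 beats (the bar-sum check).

1) 0.0ms=0b +494.505ms=3/2b
2) 494.505ms=3/2b +164.835ms=1/2b
Σ=2b of 2 (182bpm 2/4) — PASS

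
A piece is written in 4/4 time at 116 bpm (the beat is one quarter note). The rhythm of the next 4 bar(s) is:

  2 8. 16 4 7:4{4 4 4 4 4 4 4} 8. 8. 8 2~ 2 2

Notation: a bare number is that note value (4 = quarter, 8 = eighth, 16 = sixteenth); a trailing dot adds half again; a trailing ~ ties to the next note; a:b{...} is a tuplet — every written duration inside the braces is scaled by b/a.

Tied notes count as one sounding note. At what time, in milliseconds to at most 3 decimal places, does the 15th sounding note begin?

note 15 onset = 10b = 5172.414ms

1. 0.0ms @ 0 + 1034.483ms (2)
2. 1034.483ms @ 2 + 387.931ms (3/4)
3. 1422.414ms @ 11/4 + 129.31ms (1/4)
4. 1551.724ms @ 3 + 517.241ms (1)
5. 2068.966ms @ 4 + 295.567ms (4/7)
6. 2364.532ms @ 32/7 + 295.567ms (4/7)
7. 2660.099ms @ 36/7 + 295.567ms (4/7)
8. 2955.665ms @ 40/7 + 295.567ms (4/7)
9. 3251.232ms @ 44/7 + 295.567ms (4/7)
10. 3546.798ms @ 48/7 + 295.567ms (4/7)
11. 3842.365ms @ 52/7 + 295.567ms (4/7)
12. 4137.931ms @ 8 + 387.931ms (3/4)
13. 4525.862ms @ 35/4 + 387.931ms (3/4)
14. 4913.793ms @ 19/2 + 258.621ms (1/2)
15. 5172.414ms @ 10 + 2068.966ms (4)
16. 7241.379ms @ 14 + 1034.483ms (2)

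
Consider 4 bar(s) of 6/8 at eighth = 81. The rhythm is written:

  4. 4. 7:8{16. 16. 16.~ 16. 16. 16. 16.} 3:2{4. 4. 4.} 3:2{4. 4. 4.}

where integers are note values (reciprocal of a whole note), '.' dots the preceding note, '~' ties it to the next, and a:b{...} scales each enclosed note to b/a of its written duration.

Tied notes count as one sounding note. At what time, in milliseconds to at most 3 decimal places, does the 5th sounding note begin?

note 5 onset = 54/7b = 5714.286ms

1. 0.0ms @ 0 + 2222.222ms (3)
2. 2222.222ms @ 3 + 2222.222ms (3)
3. 4444.444ms @ 6 + 634.921ms (6/7)
4. 5079.365ms @ 48/7 + 634.921ms (6/7)
5. 5714.286ms @ 54/7 + 1269.841ms (12/7)
6. 6984.127ms @ 66/7 + 634.921ms (6/7)
7. 7619.048ms @ 72/7 + 634.921ms (6/7)
8. 8253.968ms @ 78/7 + 634.921ms (6/7)
9. 8888.889ms @ 12 + 1481.481ms (2)
10. 10370.37ms @ 14 + 1481.481ms (2)
11. 11851.852ms @ 16 + 1481.481ms (2)
12. 13333.333ms @ 18 + 1481.481ms (2)
13. 14814.815ms @ 20 + 1481.481ms (2)
14. 16296.296ms @ 22 + 1481.481ms (2)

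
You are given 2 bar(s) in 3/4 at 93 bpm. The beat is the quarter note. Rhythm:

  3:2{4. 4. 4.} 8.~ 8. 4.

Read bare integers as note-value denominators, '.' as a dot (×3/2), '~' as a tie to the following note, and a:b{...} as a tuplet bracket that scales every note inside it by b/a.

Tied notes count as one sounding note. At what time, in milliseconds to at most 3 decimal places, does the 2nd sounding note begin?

note 2 onset = 1b = 645.161ms

1. 0.0ms @ 0 + 645.161ms (1)
2. 645.161ms @ 1 + 645.161ms (1)
3. 1290.323ms @ 2 + 645.161ms (1)
4. 1935.484ms @ 3 + 967.742ms (3/2)
5. 2903.226ms @ 9/2 + 967.742ms (3/2)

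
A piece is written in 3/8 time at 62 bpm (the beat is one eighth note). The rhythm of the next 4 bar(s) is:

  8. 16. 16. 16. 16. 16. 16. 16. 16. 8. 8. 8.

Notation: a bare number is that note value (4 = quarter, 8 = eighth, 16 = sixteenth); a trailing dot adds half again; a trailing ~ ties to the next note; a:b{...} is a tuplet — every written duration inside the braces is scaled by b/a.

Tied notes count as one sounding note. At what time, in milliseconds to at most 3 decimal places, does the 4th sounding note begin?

note 4 onset = 3b = 2903.226ms

1. 0.0ms @ 0 + 1451.613ms (3/2)
2. 1451.613ms @ 3/2 + 725.806ms (3/4)
3. 2177.419ms @ 9/4 + 725.806ms (3/4)
4. 2903.226ms @ 3 + 725.806ms (3/4)
5. 3629.032ms @ 15/4 + 725.806ms (3/4)
6. 4354.839ms @ 9/2 + 725.806ms (3/4)
7. 5080.645ms @ 21/4 + 725.806ms (3/4)
8. 5806.452ms @ 6 + 725.806ms (3/4)
9. 6532.258ms @ 27/4 + 725.806ms (3/4)
10. 7258.065ms @ 15/2 + 1451.613ms (3/2)
11. 8709.677ms @ 9 + 1451.613ms (3/2)
12. 10161.29ms @ 21/2 + 1451.613ms (3/2)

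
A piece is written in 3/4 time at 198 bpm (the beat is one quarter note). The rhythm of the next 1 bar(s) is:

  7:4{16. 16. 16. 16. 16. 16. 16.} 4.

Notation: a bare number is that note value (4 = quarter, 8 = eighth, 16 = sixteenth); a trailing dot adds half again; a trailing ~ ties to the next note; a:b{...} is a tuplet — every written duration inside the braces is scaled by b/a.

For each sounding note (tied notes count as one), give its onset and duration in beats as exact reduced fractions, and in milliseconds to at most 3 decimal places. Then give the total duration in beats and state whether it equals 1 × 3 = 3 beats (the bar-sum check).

1) 0.0ms=0b +64.935ms=3/14b
2) 64.935ms=3/14b +64.935ms=3/14b
3) 129.87ms=3/7b +64.935ms=3/14b
4) 194.805ms=9/14b +64.935ms=3/14b
5) 259.74ms=6/7b +64.935ms=3/14b
6) 324.675ms=15/14b +64.935ms=3/14b
7) 389.61ms=9/7b +64.935ms=3/14b
8) 454.545ms=3/2b +454.545ms=3/2b
Σ=3b of 3 (198bpm 3/4) — PASS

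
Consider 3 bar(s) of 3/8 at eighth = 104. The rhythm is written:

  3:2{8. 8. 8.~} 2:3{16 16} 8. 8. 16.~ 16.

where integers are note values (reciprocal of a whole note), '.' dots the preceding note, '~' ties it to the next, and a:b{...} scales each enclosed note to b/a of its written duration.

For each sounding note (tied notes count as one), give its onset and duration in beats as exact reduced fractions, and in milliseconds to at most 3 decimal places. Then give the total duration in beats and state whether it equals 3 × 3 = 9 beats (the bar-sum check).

1) 0.0ms=0b +576.923ms=1b
2) 576.923ms=1b +576.923ms=1b
3) 1153.846ms=2b +1009.615ms=7/4b
4) 2163.462ms=15/4b +432.692ms=3/4b
5) 2596.154ms=9/2b +865.385ms=3/2b
6) 3461.538ms=6b +865.385ms=3/2b
7) 4326.923ms=15/2b +865.385ms=3/2b
Σ=9b of 9 (104bpm 3/8) — PASS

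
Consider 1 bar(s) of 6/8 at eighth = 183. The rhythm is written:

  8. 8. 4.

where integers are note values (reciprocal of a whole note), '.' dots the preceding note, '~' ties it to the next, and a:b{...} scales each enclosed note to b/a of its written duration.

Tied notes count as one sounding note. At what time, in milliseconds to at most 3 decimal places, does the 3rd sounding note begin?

note 3 onset = 3b = 983.607ms

1. 0.0ms @ 0 + 491.803ms (3/2)
2. 491.803ms @ 3/2 + 491.803ms (3/2)
3. 983.607ms @ 3 + 983.607ms (3)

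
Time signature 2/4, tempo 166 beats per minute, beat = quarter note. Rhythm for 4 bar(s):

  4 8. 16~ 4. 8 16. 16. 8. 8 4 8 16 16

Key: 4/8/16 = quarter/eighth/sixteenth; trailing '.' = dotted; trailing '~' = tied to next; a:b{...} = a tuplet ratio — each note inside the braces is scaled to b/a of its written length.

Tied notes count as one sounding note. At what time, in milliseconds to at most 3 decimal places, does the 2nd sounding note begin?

note 2 onset = 1b = 361.446ms

1. 0.0ms @ 0 + 361.446ms (1)
2. 361.446ms @ 1 + 271.084ms (3/4)
3. 632.53ms @ 7/4 + 632.53ms (7/4)
4. 1265.06ms @ 7/2 + 180.723ms (1/2)
5. 1445.783ms @ 4 + 135.542ms (3/8)
6. 1581.325ms @ 35/8 + 135.542ms (3/8)
7. 1716.867ms @ 19/4 + 271.084ms (3/4)
8. 1987.952ms @ 11/2 + 180.723ms (1/2)
9. 2168.675ms @ 6 + 361.446ms (1)
10. 2530.12ms @ 7 + 180.723ms (1/2)
11. 2710.843ms @ 15/2 + 90.361ms (1/4)
12. 2801.205ms @ 31/4 + 90.361ms (1/4)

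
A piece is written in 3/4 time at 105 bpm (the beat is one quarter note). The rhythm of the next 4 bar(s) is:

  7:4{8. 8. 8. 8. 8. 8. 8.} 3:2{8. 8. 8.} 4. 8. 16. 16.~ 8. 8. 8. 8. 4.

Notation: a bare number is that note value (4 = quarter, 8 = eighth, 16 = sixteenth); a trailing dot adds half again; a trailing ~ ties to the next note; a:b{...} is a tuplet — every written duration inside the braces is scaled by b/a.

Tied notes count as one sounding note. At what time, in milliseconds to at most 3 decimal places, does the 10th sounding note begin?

note 10 onset = 4b = 2285.714ms

1. 0.0ms @ 0 + 244.898ms (3/7)
2. 244.898ms @ 3/7 + 244.898ms (3/7)
3. 489.796ms @ 6/7 + 244.898ms (3/7)
4. 734.694ms @ 9/7 + 244.898ms (3/7)
5. 979.592ms @ 12/7 + 244.898ms (3/7)
6. 1224.49ms @ 15/7 + 244.898ms (3/7)
7. 1469.388ms @ 18/7 + 244.898ms (3/7)
8. 1714.286ms @ 3 + 285.714ms (1/2)
9. 2000.0ms @ 7/2 + 285.714ms (1/2)
10. 2285.714ms @ 4 + 285.714ms (1/2)
11. 2571.429ms @ 9/2 + 857.143ms (3/2)
12. 3428.571ms @ 6 + 428.571ms (3/4)
13. 3857.143ms @ 27/4 + 214.286ms (3/8)
14. 4071.429ms @ 57/8 + 642.857ms (9/8)
15. 4714.286ms @ 33/4 + 428.571ms (3/4)
16. 5142.857ms @ 9 + 428.571ms (3/4)
17. 5571.429ms @ 39/4 + 428.571ms (3/4)
18. 6000.0ms @ 21/2 + 857.143ms (3/2)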